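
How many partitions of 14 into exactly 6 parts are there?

20

Enumerating:
9+1+1+1+1+1
8+2+1+1+1+1
7+3+1+1+1+1
7+2+2+1+1+1
6+4+1+1+1+1
6+3+2+1+1+1
6+2+2+2+1+1
5+5+1+1+1+1
5+4+2+1+1+1
5+3+3+1+1+1
5+3+2+2+1+1
5+2+2+2+2+1
4+4+3+1+1+1
4+4+2+2+1+1
4+3+3+2+1+1
4+3+2+2+2+1
4+2+2+2+2+2
3+3+3+3+1+1
3+3+3+2+2+1
3+3+2+2+2+2
Counting gives 20.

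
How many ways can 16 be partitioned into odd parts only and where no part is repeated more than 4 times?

The partitions of 16 that satisfy the conditions:
1, 15
3, 13
1, 1, 1, 13
5, 11
1, 1, 3, 11
7, 9
1, 1, 5, 9
1, 3, 3, 9
1, 1, 1, 1, 3, 9
1, 1, 7, 7
1, 3, 5, 7
1, 1, 1, 1, 5, 7
3, 3, 3, 7
1, 1, 1, 3, 3, 7
1, 5, 5, 5
3, 3, 5, 5
1, 1, 1, 3, 5, 5
1, 1, 3, 3, 3, 5
1, 1, 1, 1, 3, 3, 3, 3

19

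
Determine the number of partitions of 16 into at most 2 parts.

They are:
16
15 + 1
14 + 2
13 + 3
12 + 4
11 + 5
10 + 6
9 + 7
8 + 8
That's 9 in total.

9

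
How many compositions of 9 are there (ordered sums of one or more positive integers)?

The number of compositions of n is 2^(n−1); here 2^8 = 256.

256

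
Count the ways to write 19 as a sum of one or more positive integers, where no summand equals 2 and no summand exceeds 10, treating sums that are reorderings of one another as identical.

156

A full systematic count gives 156.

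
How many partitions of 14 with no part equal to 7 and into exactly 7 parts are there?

Listing the qualifying partitions of 14:
8 + 1 + 1 + 1 + 1 + 1 + 1
6 + 3 + 1 + 1 + 1 + 1 + 1
6 + 2 + 2 + 1 + 1 + 1 + 1
5 + 4 + 1 + 1 + 1 + 1 + 1
5 + 3 + 2 + 1 + 1 + 1 + 1
5 + 2 + 2 + 2 + 1 + 1 + 1
4 + 4 + 2 + 1 + 1 + 1 + 1
4 + 3 + 3 + 1 + 1 + 1 + 1
4 + 3 + 2 + 2 + 1 + 1 + 1
4 + 2 + 2 + 2 + 2 + 1 + 1
3 + 3 + 3 + 2 + 1 + 1 + 1
3 + 3 + 2 + 2 + 2 + 1 + 1
3 + 2 + 2 + 2 + 2 + 2 + 1
2 + 2 + 2 + 2 + 2 + 2 + 2

14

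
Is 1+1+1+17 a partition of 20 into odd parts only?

Yes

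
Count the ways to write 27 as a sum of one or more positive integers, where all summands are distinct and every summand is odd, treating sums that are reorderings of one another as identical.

The partitions of 27 that satisfy the conditions:
27
23,3,1
21,5,1
19,7,1
19,5,3
17,9,1
17,7,3
15,11,1
15,9,3
15,7,5
13,11,3
13,9,5
11,9,7
11,7,5,3,1

14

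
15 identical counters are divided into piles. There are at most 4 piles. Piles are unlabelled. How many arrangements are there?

54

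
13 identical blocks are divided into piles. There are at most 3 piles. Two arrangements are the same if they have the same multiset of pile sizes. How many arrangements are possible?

Listing the qualifying partitions of 13:
13
12+1
11+2
11+1+1
10+3
10+2+1
9+4
9+3+1
9+2+2
8+5
8+4+1
8+3+2
7+6
7+5+1
7+4+2
7+3+3
6+6+1
6+5+2
6+4+3
5+5+3
5+4+4

21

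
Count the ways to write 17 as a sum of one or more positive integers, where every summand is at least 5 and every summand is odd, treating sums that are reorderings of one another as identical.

The partitions of 17 that satisfy the conditions:
17
7+5+5
Counting gives 2.

2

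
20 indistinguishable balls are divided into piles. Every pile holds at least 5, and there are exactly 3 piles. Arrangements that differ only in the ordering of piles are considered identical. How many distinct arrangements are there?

5

They are:
10 + 5 + 5
9 + 6 + 5
8 + 7 + 5
8 + 6 + 6
7 + 7 + 6
Counting gives 5.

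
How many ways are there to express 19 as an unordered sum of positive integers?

A full systematic count gives 490.

490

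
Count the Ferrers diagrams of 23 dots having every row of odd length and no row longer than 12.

A full systematic count gives 80.

80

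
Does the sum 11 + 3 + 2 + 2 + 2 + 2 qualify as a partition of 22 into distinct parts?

No

The parts sum to 22, and the condition 'all summands are distinct' is violated.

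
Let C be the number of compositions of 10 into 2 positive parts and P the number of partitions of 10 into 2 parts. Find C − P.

Compositions: C(9,1) = 9.
Partitions of 10 into exactly 2 parts: 5.
Difference: 9 − 5 = 4.

4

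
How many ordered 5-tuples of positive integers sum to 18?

2380

Equivalently, choose which 4 of the 17 gaps become plus signs: C(17,4) = 2380.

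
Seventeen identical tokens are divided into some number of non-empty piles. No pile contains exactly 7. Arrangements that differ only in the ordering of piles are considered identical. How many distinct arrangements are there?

A full systematic count gives 255.

255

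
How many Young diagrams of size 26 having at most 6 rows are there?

Direct enumeration gives 709 partitions.

709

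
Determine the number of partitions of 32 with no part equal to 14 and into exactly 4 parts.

222

There are 222 such partitions.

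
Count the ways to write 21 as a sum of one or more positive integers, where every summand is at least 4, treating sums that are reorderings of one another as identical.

There are too many to list fully; the first 12 (by largest part) are:
21
4,17
5,16
6,15
7,14
8,13
4,4,13
9,12
4,5,12
10,11
4,6,11
5,5,11
…and 15 more, for 27 total.

27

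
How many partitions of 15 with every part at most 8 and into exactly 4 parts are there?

20

They are:
1, 1, 5, 8
1, 2, 4, 8
1, 3, 3, 8
2, 2, 3, 8
1, 1, 6, 7
1, 2, 5, 7
1, 3, 4, 7
2, 2, 4, 7
2, 3, 3, 7
1, 2, 6, 6
1, 3, 5, 6
2, 2, 5, 6
1, 4, 4, 6
2, 3, 4, 6
3, 3, 3, 6
1, 4, 5, 5
2, 3, 5, 5
2, 4, 4, 5
3, 3, 4, 5
3, 4, 4, 4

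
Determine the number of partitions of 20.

627

Systematic enumeration (by largest part, then next-largest, …) yields 627.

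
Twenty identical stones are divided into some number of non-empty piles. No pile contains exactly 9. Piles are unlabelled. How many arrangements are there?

571

There are 571 such partitions.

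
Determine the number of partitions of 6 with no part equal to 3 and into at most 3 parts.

5

Listing the qualifying partitions of 6:
6
5+1
4+2
4+1+1
2+2+2
Counting gives 5.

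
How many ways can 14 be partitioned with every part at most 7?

Direct enumeration gives 105 partitions.

105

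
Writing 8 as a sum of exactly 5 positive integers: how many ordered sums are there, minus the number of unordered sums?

32

Compositions: C(7,4) = 35.
Partitions of 8 into exactly 5 parts: 3.
Difference: 35 − 3 = 32.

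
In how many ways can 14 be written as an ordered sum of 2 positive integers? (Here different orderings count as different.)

By stars and bars with positive parts, the count is C(13,1) = 13.

13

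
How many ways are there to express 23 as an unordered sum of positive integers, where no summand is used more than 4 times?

769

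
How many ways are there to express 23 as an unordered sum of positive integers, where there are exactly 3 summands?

44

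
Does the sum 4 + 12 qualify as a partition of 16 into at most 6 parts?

Yes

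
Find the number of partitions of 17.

297

Systematic enumeration (by largest part, then next-largest, …) yields 297.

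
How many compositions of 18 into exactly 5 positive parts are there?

2380

A composition of 18 into 5 positive parts is chosen by placing 4 dividers among the 17 gaps between 18 units: C(17,4) = 2380.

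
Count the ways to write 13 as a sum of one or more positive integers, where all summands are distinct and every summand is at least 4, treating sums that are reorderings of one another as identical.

4

The partitions of 13 that satisfy the conditions:
13
9+4
8+5
7+6
Counting gives 4.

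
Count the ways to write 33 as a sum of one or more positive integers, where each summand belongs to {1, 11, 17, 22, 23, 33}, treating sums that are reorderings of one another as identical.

Listing the qualifying partitions of 33:
33
23+1+1+1+1+1+1+1+1+1+1
22+11
22+1+1+1+1+1+1+1+1+1+1+1
17+11+1+1+1+1+1
17+1+1+1+1+1+1+1+1+1+1+1+1+1+1+1+1
11+11+11
11+11+1+1+1+1+1+1+1+1+1+1+1
11+1+1+1+1+1+1+1+1+1+1+1+1+1+1+1+1+1+1+1+1+1+1
1+1+1+1+1+1+1+1+1+1+1+1+1+1+1+1+1+1+1+1+1+1+1+1+1+1+1+1+1+1+1+1+1
Counting gives 10.

10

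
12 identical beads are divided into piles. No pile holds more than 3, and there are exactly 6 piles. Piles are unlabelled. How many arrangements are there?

4

Listing the qualifying partitions of 12:
3,3,3,1,1,1
3,3,2,2,1,1
3,2,2,2,2,1
2,2,2,2,2,2
Counting gives 4.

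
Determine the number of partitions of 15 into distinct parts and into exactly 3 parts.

Listing the qualifying partitions of 15:
12 + 2 + 1
11 + 3 + 1
10 + 4 + 1
10 + 3 + 2
9 + 5 + 1
9 + 4 + 2
8 + 6 + 1
8 + 5 + 2
8 + 4 + 3
7 + 6 + 2
7 + 5 + 3
6 + 5 + 4

12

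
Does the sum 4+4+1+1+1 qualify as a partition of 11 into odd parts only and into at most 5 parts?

No

The parts sum to 11, and the condition 'every summand is odd' is violated.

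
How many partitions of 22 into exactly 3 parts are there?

A partial list (first 12 by largest part):
1,1,20
1,2,19
1,3,18
2,2,18
1,4,17
2,3,17
1,5,16
2,4,16
3,3,16
1,6,15
2,5,15
3,4,15
…and 28 more, for 40 total.

40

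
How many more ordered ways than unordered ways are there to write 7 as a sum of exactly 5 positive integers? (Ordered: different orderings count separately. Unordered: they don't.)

13

Compositions: C(6,4) = 15.
Unordered (partitions into 5 parts): 2.
Difference: 15 − 2 = 13.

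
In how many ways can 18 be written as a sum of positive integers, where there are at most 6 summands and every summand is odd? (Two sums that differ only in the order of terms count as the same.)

27

A partial list (first 12 by largest part):
17 + 1
15 + 3
15 + 1 + 1 + 1
13 + 5
13 + 3 + 1 + 1
13 + 1 + 1 + 1 + 1 + 1
11 + 7
11 + 5 + 1 + 1
11 + 3 + 3 + 1
11 + 3 + 1 + 1 + 1 + 1
9 + 9
9 + 7 + 1 + 1
…and 15 more, for 27 total.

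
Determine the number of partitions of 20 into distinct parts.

64

A partial list (first 12 by largest part):
20
19, 1
18, 2
17, 3
17, 2, 1
16, 4
16, 3, 1
15, 5
15, 4, 1
15, 3, 2
14, 6
14, 5, 1
…and 52 more, for 64 total.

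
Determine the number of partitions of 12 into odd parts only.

Listing the qualifying partitions of 12:
11 + 1
9 + 3
9 + 1 + 1 + 1
7 + 5
7 + 3 + 1 + 1
7 + 1 + 1 + 1 + 1 + 1
5 + 5 + 1 + 1
5 + 3 + 3 + 1
5 + 3 + 1 + 1 + 1 + 1
5 + 1 + 1 + 1 + 1 + 1 + 1 + 1
3 + 3 + 3 + 3
3 + 3 + 3 + 1 + 1 + 1
3 + 3 + 1 + 1 + 1 + 1 + 1 + 1
3 + 1 + 1 + 1 + 1 + 1 + 1 + 1 + 1 + 1
1 + 1 + 1 + 1 + 1 + 1 + 1 + 1 + 1 + 1 + 1 + 1
That's 15 in total.

15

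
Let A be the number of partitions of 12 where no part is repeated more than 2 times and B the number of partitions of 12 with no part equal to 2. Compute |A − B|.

1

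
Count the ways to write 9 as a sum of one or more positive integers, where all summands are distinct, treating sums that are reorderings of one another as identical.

8

Listing the qualifying partitions of 9:
9
8+1
7+2
6+3
6+2+1
5+4
5+3+1
4+3+2
That's 8 in total.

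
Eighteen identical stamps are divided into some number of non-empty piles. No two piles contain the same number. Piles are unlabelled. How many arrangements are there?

46

A partial list (first 12 by largest part):
18
1,17
2,16
3,15
1,2,15
4,14
1,3,14
5,13
1,4,13
2,3,13
6,12
1,5,12
…and 34 more, for 46 total.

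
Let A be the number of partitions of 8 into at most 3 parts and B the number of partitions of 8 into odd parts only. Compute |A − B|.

Partitions of 8 into at most 3 parts: 10.
Partitions of 8 into odd parts only: 6.
|10 − 6| = 4.

4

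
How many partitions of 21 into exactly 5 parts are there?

Enumerating by decreasing first part gives 101 partitions in all.

101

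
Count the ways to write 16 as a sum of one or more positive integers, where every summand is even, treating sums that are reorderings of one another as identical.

22

Enumerating:
16
14+2
12+4
12+2+2
10+6
10+4+2
10+2+2+2
8+8
8+6+2
8+4+4
8+4+2+2
8+2+2+2+2
6+6+4
6+6+2+2
6+4+4+2
6+4+2+2+2
6+2+2+2+2+2
4+4+4+4
4+4+4+2+2
4+4+2+2+2+2
4+2+2+2+2+2+2
2+2+2+2+2+2+2+2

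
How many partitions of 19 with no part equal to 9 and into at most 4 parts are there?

80

Direct enumeration gives 80 partitions.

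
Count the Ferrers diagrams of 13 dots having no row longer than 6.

71

Systematic enumeration (by largest part, then next-largest, …) yields 71.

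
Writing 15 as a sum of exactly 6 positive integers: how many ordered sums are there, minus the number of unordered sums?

Ordered (compositions into 6 parts): C(14,5) = 2002.
Partitions of 15 into exactly 6 parts: 26.
Difference: 2002 − 26 = 1976.

1976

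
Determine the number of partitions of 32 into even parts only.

Counting exhaustively, 231 partitions satisfy the conditions.

231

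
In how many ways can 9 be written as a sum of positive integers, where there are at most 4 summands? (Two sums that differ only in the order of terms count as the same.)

Listing the qualifying partitions of 9:
9
8, 1
7, 2
7, 1, 1
6, 3
6, 2, 1
6, 1, 1, 1
5, 4
5, 3, 1
5, 2, 2
5, 2, 1, 1
4, 4, 1
4, 3, 2
4, 3, 1, 1
4, 2, 2, 1
3, 3, 3
3, 3, 2, 1
3, 2, 2, 2
Counting gives 18.

18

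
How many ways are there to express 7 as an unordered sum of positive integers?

15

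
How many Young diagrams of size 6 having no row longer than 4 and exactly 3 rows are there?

3

Listing the qualifying partitions of 6:
4 + 1 + 1
3 + 2 + 1
2 + 2 + 2
That's 3 in total.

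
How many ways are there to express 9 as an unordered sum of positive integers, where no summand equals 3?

19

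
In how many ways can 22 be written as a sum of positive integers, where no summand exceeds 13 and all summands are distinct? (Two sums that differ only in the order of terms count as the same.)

There are too many to list fully; the first 12 (by largest part) are:
13,9
13,8,1
13,7,2
13,6,3
13,6,2,1
13,5,4
13,5,3,1
13,4,3,2
12,10
12,9,1
12,8,2
12,7,3
…and 52 more, for 64 total.

64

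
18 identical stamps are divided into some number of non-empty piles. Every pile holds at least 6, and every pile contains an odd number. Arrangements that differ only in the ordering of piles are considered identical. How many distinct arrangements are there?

2

The partitions of 18 that satisfy the conditions:
11 + 7
9 + 9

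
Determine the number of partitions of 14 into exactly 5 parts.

The partitions of 14 that satisfy the conditions:
10 + 1 + 1 + 1 + 1
9 + 2 + 1 + 1 + 1
8 + 3 + 1 + 1 + 1
8 + 2 + 2 + 1 + 1
7 + 4 + 1 + 1 + 1
7 + 3 + 2 + 1 + 1
7 + 2 + 2 + 2 + 1
6 + 5 + 1 + 1 + 1
6 + 4 + 2 + 1 + 1
6 + 3 + 3 + 1 + 1
6 + 3 + 2 + 2 + 1
6 + 2 + 2 + 2 + 2
5 + 5 + 2 + 1 + 1
5 + 4 + 3 + 1 + 1
5 + 4 + 2 + 2 + 1
5 + 3 + 3 + 2 + 1
5 + 3 + 2 + 2 + 2
4 + 4 + 4 + 1 + 1
4 + 4 + 3 + 2 + 1
4 + 4 + 2 + 2 + 2
4 + 3 + 3 + 3 + 1
4 + 3 + 3 + 2 + 2
3 + 3 + 3 + 3 + 2

23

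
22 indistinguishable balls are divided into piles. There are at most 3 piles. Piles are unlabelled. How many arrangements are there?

52

There are too many to list fully; the first 12 (by largest part) are:
22
21,1
20,2
20,1,1
19,3
19,2,1
18,4
18,3,1
18,2,2
17,5
17,4,1
17,3,2
…and 40 more, for 52 total.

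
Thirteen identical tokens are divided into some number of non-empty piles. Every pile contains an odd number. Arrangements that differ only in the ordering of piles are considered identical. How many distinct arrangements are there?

Enumerating:
13
11, 1, 1
9, 3, 1
9, 1, 1, 1, 1
7, 5, 1
7, 3, 3
7, 3, 1, 1, 1
7, 1, 1, 1, 1, 1, 1
5, 5, 3
5, 5, 1, 1, 1
5, 3, 3, 1, 1
5, 3, 1, 1, 1, 1, 1
5, 1, 1, 1, 1, 1, 1, 1, 1
3, 3, 3, 3, 1
3, 3, 3, 1, 1, 1, 1
3, 3, 1, 1, 1, 1, 1, 1, 1
3, 1, 1, 1, 1, 1, 1, 1, 1, 1, 1
1, 1, 1, 1, 1, 1, 1, 1, 1, 1, 1, 1, 1
That's 18 in total.

18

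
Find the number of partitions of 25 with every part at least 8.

They are:
25
8 + 17
9 + 16
10 + 15
11 + 14
12 + 13
8 + 8 + 9
Counting gives 7.

7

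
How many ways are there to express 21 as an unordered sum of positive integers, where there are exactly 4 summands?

72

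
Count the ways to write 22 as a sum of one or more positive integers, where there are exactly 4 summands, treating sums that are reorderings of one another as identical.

84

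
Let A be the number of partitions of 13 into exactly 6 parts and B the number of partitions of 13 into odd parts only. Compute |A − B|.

4

Partitions of 13 into exactly 6 parts: 14.
Partitions of 13 into odd parts only: 18.
|14 − 18| = 4.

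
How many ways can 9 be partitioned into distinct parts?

8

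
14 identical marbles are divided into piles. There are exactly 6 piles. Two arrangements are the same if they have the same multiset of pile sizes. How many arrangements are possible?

Listing the qualifying partitions of 14:
1+1+1+1+1+9
1+1+1+1+2+8
1+1+1+1+3+7
1+1+1+2+2+7
1+1+1+1+4+6
1+1+1+2+3+6
1+1+2+2+2+6
1+1+1+1+5+5
1+1+1+2+4+5
1+1+1+3+3+5
1+1+2+2+3+5
1+2+2+2+2+5
1+1+1+3+4+4
1+1+2+2+4+4
1+1+2+3+3+4
1+2+2+2+3+4
2+2+2+2+2+4
1+1+3+3+3+3
1+2+2+3+3+3
2+2+2+2+3+3
Counting gives 20.

20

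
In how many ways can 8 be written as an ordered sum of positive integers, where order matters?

128

Each of the 7 gaps between 8 units is either a break or not: 2^7 = 128.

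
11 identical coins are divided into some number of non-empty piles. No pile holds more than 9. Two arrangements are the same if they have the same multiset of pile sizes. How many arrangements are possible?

54

A partial list (first 12 by largest part):
2, 9
1, 1, 9
3, 8
1, 2, 8
1, 1, 1, 8
4, 7
1, 3, 7
2, 2, 7
1, 1, 2, 7
1, 1, 1, 1, 7
5, 6
1, 4, 6
…and 42 more, for 54 total.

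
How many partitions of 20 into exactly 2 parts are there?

Listing the qualifying partitions of 20:
1,19
2,18
3,17
4,16
5,15
6,14
7,13
8,12
9,11
10,10
Counting gives 10.

10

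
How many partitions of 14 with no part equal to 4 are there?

Enumerating by decreasing first part gives 93 partitions in all.

93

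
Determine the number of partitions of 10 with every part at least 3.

5

They are:
10
7+3
6+4
5+5
4+3+3
Counting gives 5.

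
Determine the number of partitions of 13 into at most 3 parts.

Enumerating:
13
12+1
11+2
11+1+1
10+3
10+2+1
9+4
9+3+1
9+2+2
8+5
8+4+1
8+3+2
7+6
7+5+1
7+4+2
7+3+3
6+6+1
6+5+2
6+4+3
5+5+3
5+4+4
That's 21 in total.

21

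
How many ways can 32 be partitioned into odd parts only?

Systematic enumeration (by largest part, then next-largest, …) yields 390.

390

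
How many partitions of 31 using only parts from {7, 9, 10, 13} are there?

Enumerating:
9+9+13
7+7+7+10

2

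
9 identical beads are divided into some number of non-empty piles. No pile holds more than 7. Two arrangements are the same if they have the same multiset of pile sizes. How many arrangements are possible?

There are too many to list fully; the first 12 (by largest part) are:
7 + 2
7 + 1 + 1
6 + 3
6 + 2 + 1
6 + 1 + 1 + 1
5 + 4
5 + 3 + 1
5 + 2 + 2
5 + 2 + 1 + 1
5 + 1 + 1 + 1 + 1
4 + 4 + 1
4 + 3 + 2
…and 16 more, for 28 total.

28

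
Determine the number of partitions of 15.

176

Enumerating by decreasing first part gives 176 partitions in all.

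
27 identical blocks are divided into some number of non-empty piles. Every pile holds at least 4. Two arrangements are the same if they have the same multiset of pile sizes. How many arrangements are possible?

Counting exhaustively, 81 partitions satisfy the conditions.

81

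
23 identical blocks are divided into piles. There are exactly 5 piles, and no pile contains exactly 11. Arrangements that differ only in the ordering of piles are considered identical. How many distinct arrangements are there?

A full systematic count gives 126.

126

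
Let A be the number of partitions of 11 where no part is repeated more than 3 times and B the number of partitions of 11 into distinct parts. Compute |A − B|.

Partitions of 11 where no part is repeated more than 3 times: 38.
Partitions of 11 into distinct parts: 12.
|38 − 12| = 26.

26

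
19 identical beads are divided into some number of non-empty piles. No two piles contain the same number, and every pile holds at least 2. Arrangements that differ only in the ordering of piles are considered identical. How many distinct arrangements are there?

29

There are too many to list fully; the first 12 (by largest part) are:
19
17,2
16,3
15,4
14,5
14,3,2
13,6
13,4,2
12,7
12,5,2
12,4,3
11,8
…and 17 more, for 29 total.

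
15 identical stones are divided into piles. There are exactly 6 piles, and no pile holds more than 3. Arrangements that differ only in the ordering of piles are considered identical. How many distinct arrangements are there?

2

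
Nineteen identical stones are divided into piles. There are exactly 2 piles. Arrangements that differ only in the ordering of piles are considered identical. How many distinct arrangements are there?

Listing the qualifying partitions of 19:
18, 1
17, 2
16, 3
15, 4
14, 5
13, 6
12, 7
11, 8
10, 9
That's 9 in total.

9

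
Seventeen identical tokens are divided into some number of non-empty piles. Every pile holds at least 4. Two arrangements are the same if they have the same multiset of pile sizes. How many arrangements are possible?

12

They are:
17
13 + 4
12 + 5
11 + 6
10 + 7
9 + 8
9 + 4 + 4
8 + 5 + 4
7 + 6 + 4
7 + 5 + 5
6 + 6 + 5
5 + 4 + 4 + 4
Counting gives 12.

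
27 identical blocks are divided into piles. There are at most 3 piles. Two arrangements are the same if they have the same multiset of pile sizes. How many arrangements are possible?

There are 75 such partitions.

75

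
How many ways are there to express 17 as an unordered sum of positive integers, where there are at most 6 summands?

163

Systematic enumeration (by largest part, then next-largest, …) yields 163.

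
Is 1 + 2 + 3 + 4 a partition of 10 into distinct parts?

Yes

The parts sum to 10, and the condition 'all summands are distinct' holds.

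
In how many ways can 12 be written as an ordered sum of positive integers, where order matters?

2048

There are 11 gaps and each independently is a cut or not, giving 2^11 = 2048.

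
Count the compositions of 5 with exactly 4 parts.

4

A composition of 5 into 4 positive parts is chosen by placing 3 dividers among the 4 gaps between 5 units: C(4,3) = 4.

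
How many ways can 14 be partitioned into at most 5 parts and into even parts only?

13

They are:
14
12 + 2
10 + 4
10 + 2 + 2
8 + 6
8 + 4 + 2
8 + 2 + 2 + 2
6 + 6 + 2
6 + 4 + 4
6 + 4 + 2 + 2
6 + 2 + 2 + 2 + 2
4 + 4 + 4 + 2
4 + 4 + 2 + 2 + 2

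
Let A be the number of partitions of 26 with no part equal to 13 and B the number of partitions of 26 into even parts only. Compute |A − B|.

2234

Partitions of 26 with no part equal to 13: 2335.
Partitions of 26 into even parts only: 101.
|2335 − 101| = 2234.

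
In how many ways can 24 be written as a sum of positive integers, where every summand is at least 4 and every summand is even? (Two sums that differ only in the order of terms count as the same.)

21

They are:
24
20, 4
18, 6
16, 8
16, 4, 4
14, 10
14, 6, 4
12, 12
12, 8, 4
12, 6, 6
12, 4, 4, 4
10, 10, 4
10, 8, 6
10, 6, 4, 4
8, 8, 8
8, 8, 4, 4
8, 6, 6, 4
8, 4, 4, 4, 4
6, 6, 6, 6
6, 6, 4, 4, 4
4, 4, 4, 4, 4, 4
That's 21 in total.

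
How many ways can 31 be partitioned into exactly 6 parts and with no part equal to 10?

Systematic enumeration (by largest part, then next-largest, …) yields 511.

511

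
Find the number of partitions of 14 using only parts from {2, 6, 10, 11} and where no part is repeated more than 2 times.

2

The partitions of 14 that satisfy the conditions:
10 + 2 + 2
6 + 6 + 2
That's 2 in total.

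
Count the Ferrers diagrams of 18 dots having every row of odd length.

A partial list (first 12 by largest part):
17+1
15+3
15+1+1+1
13+5
13+3+1+1
13+1+1+1+1+1
11+7
11+5+1+1
11+3+3+1
11+3+1+1+1+1
11+1+1+1+1+1+1+1
9+9
…and 34 more, for 46 total.

46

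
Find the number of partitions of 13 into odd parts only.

18

The partitions of 13 that satisfy the conditions:
13
11 + 1 + 1
9 + 3 + 1
9 + 1 + 1 + 1 + 1
7 + 5 + 1
7 + 3 + 3
7 + 3 + 1 + 1 + 1
7 + 1 + 1 + 1 + 1 + 1 + 1
5 + 5 + 3
5 + 5 + 1 + 1 + 1
5 + 3 + 3 + 1 + 1
5 + 3 + 1 + 1 + 1 + 1 + 1
5 + 1 + 1 + 1 + 1 + 1 + 1 + 1 + 1
3 + 3 + 3 + 3 + 1
3 + 3 + 3 + 1 + 1 + 1 + 1
3 + 3 + 1 + 1 + 1 + 1 + 1 + 1 + 1
3 + 1 + 1 + 1 + 1 + 1 + 1 + 1 + 1 + 1 + 1
1 + 1 + 1 + 1 + 1 + 1 + 1 + 1 + 1 + 1 + 1 + 1 + 1
That's 18 in total.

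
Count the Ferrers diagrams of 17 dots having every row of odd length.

There are too many to list fully; the first 12 (by largest part) are:
17
1, 1, 15
1, 3, 13
1, 1, 1, 1, 13
1, 5, 11
3, 3, 11
1, 1, 1, 3, 11
1, 1, 1, 1, 1, 1, 11
1, 7, 9
3, 5, 9
1, 1, 1, 5, 9
1, 1, 3, 3, 9
…and 26 more, for 38 total.

38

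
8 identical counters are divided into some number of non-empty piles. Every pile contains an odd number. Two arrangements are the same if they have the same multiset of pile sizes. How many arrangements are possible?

6

They are:
1 + 7
3 + 5
1 + 1 + 1 + 5
1 + 1 + 3 + 3
1 + 1 + 1 + 1 + 1 + 3
1 + 1 + 1 + 1 + 1 + 1 + 1 + 1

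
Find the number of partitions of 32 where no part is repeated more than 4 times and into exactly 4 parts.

Counting exhaustively, 249 partitions satisfy the conditions.

249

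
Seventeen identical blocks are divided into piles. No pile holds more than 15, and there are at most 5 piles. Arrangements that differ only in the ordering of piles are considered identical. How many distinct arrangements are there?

117

There are 117 such partitions.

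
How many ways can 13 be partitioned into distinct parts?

18

The partitions of 13 that satisfy the conditions:
13
12+1
11+2
10+3
10+2+1
9+4
9+3+1
8+5
8+4+1
8+3+2
7+6
7+5+1
7+4+2
7+3+2+1
6+5+2
6+4+3
6+4+2+1
5+4+3+1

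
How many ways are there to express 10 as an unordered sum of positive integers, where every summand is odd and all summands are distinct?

2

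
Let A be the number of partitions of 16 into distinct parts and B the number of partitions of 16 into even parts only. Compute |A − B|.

10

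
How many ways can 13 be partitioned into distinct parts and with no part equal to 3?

The partitions of 13 that satisfy the conditions:
13
12+1
11+2
10+2+1
9+4
8+5
8+4+1
7+6
7+5+1
7+4+2
6+5+2
6+4+2+1
That's 12 in total.

12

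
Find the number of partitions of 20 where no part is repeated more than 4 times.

Enumerating by decreasing first part gives 409 partitions in all.

409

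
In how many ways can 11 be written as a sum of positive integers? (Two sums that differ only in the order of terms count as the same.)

56

A partial list (first 12 by largest part):
11
10, 1
9, 2
9, 1, 1
8, 3
8, 2, 1
8, 1, 1, 1
7, 4
7, 3, 1
7, 2, 2
7, 2, 1, 1
7, 1, 1, 1, 1
…and 44 more, for 56 total.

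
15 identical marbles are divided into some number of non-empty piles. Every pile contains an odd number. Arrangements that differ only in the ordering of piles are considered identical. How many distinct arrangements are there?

There are too many to list fully; the first 12 (by largest part) are:
15
13+1+1
11+3+1
11+1+1+1+1
9+5+1
9+3+3
9+3+1+1+1
9+1+1+1+1+1+1
7+7+1
7+5+3
7+5+1+1+1
7+3+3+1+1
…and 15 more, for 27 total.

27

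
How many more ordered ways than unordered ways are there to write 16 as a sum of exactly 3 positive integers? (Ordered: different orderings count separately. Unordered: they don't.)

84

Ordered (compositions into 3 parts): C(15,2) = 105.
Partitions of 16 into exactly 3 parts: 21.
Difference: 105 − 21 = 84.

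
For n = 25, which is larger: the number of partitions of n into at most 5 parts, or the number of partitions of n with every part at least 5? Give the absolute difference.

Partitions of 25 into at most 5 parts: 377.
Partitions of 25 with every part at least 5: 30.
|377 − 30| = 347.

347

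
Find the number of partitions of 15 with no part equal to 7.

154

Counting exhaustively, 154 partitions satisfy the conditions.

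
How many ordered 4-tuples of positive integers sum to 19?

By stars and bars with positive parts, the count is C(18,3) = 816.

816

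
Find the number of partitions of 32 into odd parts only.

390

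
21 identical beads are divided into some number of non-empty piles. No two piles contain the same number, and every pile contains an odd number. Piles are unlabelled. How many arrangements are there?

8

Listing the qualifying partitions of 21:
21
17, 3, 1
15, 5, 1
13, 7, 1
13, 5, 3
11, 9, 1
11, 7, 3
9, 7, 5
That's 8 in total.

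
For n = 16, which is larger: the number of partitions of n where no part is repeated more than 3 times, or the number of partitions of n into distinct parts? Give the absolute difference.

100

Partitions of 16 where no part is repeated more than 3 times: 132.
Partitions of 16 into distinct parts: 32.
|132 − 32| = 100.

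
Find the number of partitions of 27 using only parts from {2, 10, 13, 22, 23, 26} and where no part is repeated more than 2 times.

2

Listing the qualifying partitions of 27:
23,2,2
13,10,2,2
That's 2 in total.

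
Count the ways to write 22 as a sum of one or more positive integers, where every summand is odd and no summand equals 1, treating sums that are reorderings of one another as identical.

13

Listing the qualifying partitions of 22:
19+3
17+5
15+7
13+9
13+3+3+3
11+11
11+5+3+3
9+7+3+3
9+5+5+3
7+7+5+3
7+5+5+5
7+3+3+3+3+3
5+5+3+3+3+3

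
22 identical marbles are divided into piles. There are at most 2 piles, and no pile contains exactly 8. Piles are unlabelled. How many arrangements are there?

11

Listing the qualifying partitions of 22:
22
21 + 1
20 + 2
19 + 3
18 + 4
17 + 5
16 + 6
15 + 7
13 + 9
12 + 10
11 + 11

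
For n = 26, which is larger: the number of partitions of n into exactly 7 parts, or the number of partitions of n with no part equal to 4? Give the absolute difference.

1134

Partitions of 26 into exactly 7 parts: 300.
Partitions of 26 with no part equal to 4: 1434.
|300 − 1434| = 1134.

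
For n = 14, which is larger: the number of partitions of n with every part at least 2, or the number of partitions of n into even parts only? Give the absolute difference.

Partitions of 14 with every part at least 2: 34.
Partitions of 14 into even parts only: 15.
|34 − 15| = 19.

19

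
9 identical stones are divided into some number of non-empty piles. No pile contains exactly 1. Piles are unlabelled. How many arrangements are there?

They are:
9
7 + 2
6 + 3
5 + 4
5 + 2 + 2
4 + 3 + 2
3 + 3 + 3
3 + 2 + 2 + 2

8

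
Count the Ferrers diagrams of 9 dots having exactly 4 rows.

6

Listing the qualifying partitions of 9:
6, 1, 1, 1
5, 2, 1, 1
4, 3, 1, 1
4, 2, 2, 1
3, 3, 2, 1
3, 2, 2, 2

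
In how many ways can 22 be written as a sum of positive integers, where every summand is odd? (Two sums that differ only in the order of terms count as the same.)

89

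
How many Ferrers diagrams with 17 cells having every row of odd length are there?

38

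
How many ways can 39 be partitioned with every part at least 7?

Enumerating by decreasing first part gives 83 partitions in all.

83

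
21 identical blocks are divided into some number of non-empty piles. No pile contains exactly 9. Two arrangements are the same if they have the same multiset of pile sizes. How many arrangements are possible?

715

A full systematic count gives 715.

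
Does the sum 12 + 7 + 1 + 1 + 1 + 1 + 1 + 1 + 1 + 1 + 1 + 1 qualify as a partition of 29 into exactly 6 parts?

The parts sum to 29, and the condition 'there are exactly 6 summands' is violated.

No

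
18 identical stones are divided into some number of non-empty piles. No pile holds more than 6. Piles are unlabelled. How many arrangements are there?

Direct enumeration gives 199 partitions.

199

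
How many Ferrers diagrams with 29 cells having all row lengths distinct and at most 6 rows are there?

There are 255 such partitions.

255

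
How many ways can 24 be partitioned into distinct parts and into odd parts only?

11

Listing the qualifying partitions of 24:
23,1
21,3
19,5
17,7
15,9
15,5,3,1
13,11
13,7,3,1
11,9,3,1
11,7,5,1
9,7,5,3
Counting gives 11.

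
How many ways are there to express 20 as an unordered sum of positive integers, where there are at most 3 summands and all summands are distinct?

34

There are too many to list fully; the first 12 (by largest part) are:
20
19 + 1
18 + 2
17 + 3
17 + 2 + 1
16 + 4
16 + 3 + 1
15 + 5
15 + 4 + 1
15 + 3 + 2
14 + 6
14 + 5 + 1
…and 22 more, for 34 total.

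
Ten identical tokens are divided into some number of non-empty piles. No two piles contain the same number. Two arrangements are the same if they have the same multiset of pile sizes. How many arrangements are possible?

10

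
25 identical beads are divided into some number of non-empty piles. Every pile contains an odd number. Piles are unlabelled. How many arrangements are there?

142

There are 142 such partitions.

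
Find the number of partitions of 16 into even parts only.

22

Enumerating:
16
14+2
12+4
12+2+2
10+6
10+4+2
10+2+2+2
8+8
8+6+2
8+4+4
8+4+2+2
8+2+2+2+2
6+6+4
6+6+2+2
6+4+4+2
6+4+2+2+2
6+2+2+2+2+2
4+4+4+4
4+4+4+2+2
4+4+2+2+2+2
4+2+2+2+2+2+2
2+2+2+2+2+2+2+2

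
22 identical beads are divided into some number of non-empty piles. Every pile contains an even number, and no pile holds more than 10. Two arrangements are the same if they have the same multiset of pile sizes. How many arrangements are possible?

A partial list (first 12 by largest part):
10,10,2
10,8,4
10,8,2,2
10,6,6
10,6,4,2
10,6,2,2,2
10,4,4,4
10,4,4,2,2
10,4,2,2,2,2
10,2,2,2,2,2,2
8,8,6
8,8,4,2
…and 25 more, for 37 total.

37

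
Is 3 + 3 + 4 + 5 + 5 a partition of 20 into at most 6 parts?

Yes

The parts sum to 20, and the condition 'there are at most 6 summands' holds.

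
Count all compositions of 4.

8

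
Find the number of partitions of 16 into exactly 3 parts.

21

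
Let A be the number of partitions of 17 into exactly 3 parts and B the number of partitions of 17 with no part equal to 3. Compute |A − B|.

Partitions of 17 into exactly 3 parts: 24.
Partitions of 17 with no part equal to 3: 162.
|24 − 162| = 138.

138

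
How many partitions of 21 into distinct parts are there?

Counting exhaustively, 76 partitions satisfy the conditions.

76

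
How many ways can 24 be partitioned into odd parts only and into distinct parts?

Enumerating:
1, 23
3, 21
5, 19
7, 17
9, 15
1, 3, 5, 15
11, 13
1, 3, 7, 13
1, 3, 9, 11
1, 5, 7, 11
3, 5, 7, 9

11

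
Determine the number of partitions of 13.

Direct enumeration gives 101 partitions.

101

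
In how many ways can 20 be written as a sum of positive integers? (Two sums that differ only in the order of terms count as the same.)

There are 627 such partitions.

627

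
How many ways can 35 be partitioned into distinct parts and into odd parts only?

There are too many to list fully; the first 12 (by largest part) are:
35
1+3+31
1+5+29
1+7+27
3+5+27
1+9+25
3+7+25
1+11+23
3+9+23
5+7+23
1+13+21
3+11+21
…and 17 more, for 29 total.

29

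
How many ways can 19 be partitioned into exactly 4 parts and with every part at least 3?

The partitions of 19 that satisfy the conditions:
10+3+3+3
9+4+3+3
8+5+3+3
8+4+4+3
7+6+3+3
7+5+4+3
7+4+4+4
6+6+4+3
6+5+5+3
6+5+4+4
5+5+5+4
Counting gives 11.

11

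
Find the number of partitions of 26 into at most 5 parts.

Direct enumeration gives 427 partitions.

427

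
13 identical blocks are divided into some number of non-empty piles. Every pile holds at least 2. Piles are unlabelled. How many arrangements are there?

24

They are:
13
11 + 2
10 + 3
9 + 4
9 + 2 + 2
8 + 5
8 + 3 + 2
7 + 6
7 + 4 + 2
7 + 3 + 3
7 + 2 + 2 + 2
6 + 5 + 2
6 + 4 + 3
6 + 3 + 2 + 2
5 + 5 + 3
5 + 4 + 4
5 + 4 + 2 + 2
5 + 3 + 3 + 2
5 + 2 + 2 + 2 + 2
4 + 4 + 3 + 2
4 + 3 + 3 + 3
4 + 3 + 2 + 2 + 2
3 + 3 + 3 + 2 + 2
3 + 2 + 2 + 2 + 2 + 2
That's 24 in total.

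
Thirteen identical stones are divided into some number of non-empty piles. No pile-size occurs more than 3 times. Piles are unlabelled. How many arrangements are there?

There are too many to list fully; the first 12 (by largest part) are:
13
12,1
11,2
11,1,1
10,3
10,2,1
10,1,1,1
9,4
9,3,1
9,2,2
9,2,1,1
8,5
…and 52 more, for 64 total.

64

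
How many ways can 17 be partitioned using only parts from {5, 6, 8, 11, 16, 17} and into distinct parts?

2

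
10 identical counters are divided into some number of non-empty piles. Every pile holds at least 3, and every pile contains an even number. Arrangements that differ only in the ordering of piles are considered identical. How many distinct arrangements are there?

2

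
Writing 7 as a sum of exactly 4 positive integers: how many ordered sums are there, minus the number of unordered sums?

17

Ordered (compositions into 4 parts): C(6,3) = 20.
Partitions of 7 into exactly 4 parts: 3.
Difference: 20 − 3 = 17.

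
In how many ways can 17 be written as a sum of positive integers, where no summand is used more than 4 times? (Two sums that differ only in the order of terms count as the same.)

A full systematic count gives 205.

205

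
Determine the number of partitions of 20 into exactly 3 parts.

There are too many to list fully; the first 12 (by largest part) are:
18 + 1 + 1
17 + 2 + 1
16 + 3 + 1
16 + 2 + 2
15 + 4 + 1
15 + 3 + 2
14 + 5 + 1
14 + 4 + 2
14 + 3 + 3
13 + 6 + 1
13 + 5 + 2
13 + 4 + 3
…and 21 more, for 33 total.

33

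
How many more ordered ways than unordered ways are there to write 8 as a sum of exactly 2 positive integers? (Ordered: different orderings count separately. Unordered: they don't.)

Ordered (compositions into 2 parts): C(7,1) = 7.
Partitions of 8 into exactly 2 parts: 4.
Difference: 7 − 4 = 3.

3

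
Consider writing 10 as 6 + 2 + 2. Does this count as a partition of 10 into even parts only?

Yes

The parts sum to 10, and the condition 'every summand is even' holds.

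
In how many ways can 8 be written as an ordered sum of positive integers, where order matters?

128

Each of the 7 gaps between 8 units is either a break or not: 2^7 = 128.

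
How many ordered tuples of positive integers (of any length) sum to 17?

65536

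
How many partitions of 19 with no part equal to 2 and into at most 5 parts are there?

92

A full systematic count gives 92.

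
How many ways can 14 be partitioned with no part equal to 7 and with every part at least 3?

Listing the qualifying partitions of 14:
14
11+3
10+4
9+5
8+6
8+3+3
6+5+3
6+4+4
5+5+4
5+3+3+3
4+4+3+3

11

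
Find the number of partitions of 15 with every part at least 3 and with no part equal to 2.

17

They are:
15
12,3
11,4
10,5
9,6
9,3,3
8,7
8,4,3
7,5,3
7,4,4
6,6,3
6,5,4
6,3,3,3
5,5,5
5,4,3,3
4,4,4,3
3,3,3,3,3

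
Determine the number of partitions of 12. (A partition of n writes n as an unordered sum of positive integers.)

There are 77 such partitions.

77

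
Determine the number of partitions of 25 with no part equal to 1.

383

Systematic enumeration (by largest part, then next-largest, …) yields 383.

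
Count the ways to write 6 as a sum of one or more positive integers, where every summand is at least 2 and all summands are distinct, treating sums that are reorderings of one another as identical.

The partitions of 6 that satisfy the conditions:
6
4+2

2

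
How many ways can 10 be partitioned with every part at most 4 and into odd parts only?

4

The partitions of 10 that satisfy the conditions:
1+3+3+3
1+1+1+1+3+3
1+1+1+1+1+1+1+3
1+1+1+1+1+1+1+1+1+1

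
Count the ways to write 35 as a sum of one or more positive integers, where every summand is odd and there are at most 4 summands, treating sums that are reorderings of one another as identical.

A partial list (first 12 by largest part):
35
33, 1, 1
31, 3, 1
29, 5, 1
29, 3, 3
27, 7, 1
27, 5, 3
25, 9, 1
25, 7, 3
25, 5, 5
23, 11, 1
23, 9, 3
…and 19 more, for 31 total.

31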